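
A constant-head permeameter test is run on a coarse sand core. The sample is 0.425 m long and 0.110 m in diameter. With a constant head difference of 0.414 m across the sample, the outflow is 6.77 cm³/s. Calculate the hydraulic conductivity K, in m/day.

63.2

Cross-sectional area A = π·(d/2)² = π × (0.110/2)² = 0.009503 m².
Convert discharge: 6.77 cm³/s = 6.770e-06 m³/s.
Darcy's law rearranged: K = Q·L / (A·Δh) = 6.770e-06 × 0.425 / (0.009503 × 0.414) = 0.0007313 m/s = 63.19 m/day.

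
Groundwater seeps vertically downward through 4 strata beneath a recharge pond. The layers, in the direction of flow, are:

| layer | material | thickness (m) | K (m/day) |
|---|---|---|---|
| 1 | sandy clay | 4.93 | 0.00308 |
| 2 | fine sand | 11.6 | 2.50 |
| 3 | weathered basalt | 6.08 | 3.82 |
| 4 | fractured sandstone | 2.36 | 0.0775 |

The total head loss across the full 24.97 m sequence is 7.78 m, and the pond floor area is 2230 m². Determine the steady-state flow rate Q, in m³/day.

10.6

Flow is perpendicular to layering, so the layers act in series and the equivalent K is the thickness-weighted harmonic mean.
Total thickness L = 4.93 + 11.6 + 6.08 + 2.36 = 24.97 m.
Σ(b_i/K_i) = 4.93/0.00308 + 11.6/2.50 + 6.08/3.82 + 2.36/0.0775 = 1637 d.
K_eq = L / Σ(b_i/K_i) = 24.97 / 1637 = 0.01525 m/day.
Q = K_eq · A · (Δh/L) = 0.01525 × 2230 × (7.78/24.97) = 10.60 m³/day.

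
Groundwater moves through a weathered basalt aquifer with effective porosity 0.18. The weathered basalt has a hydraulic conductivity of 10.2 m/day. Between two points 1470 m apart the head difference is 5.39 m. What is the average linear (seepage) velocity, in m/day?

Hydraulic gradient i = Δh / L = 5.39 / 1470 = 0.003667.
Darcy flux q = K · i = 10.20 × 0.003667 = 0.03740 m/day.
Seepage velocity v = q / n_e = 0.03740 / 0.18 = 0.2078 m/day.

0.208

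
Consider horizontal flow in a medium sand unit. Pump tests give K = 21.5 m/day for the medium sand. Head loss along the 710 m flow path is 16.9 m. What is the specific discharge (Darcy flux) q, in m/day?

Hydraulic gradient i = Δh / L = 16.9 / 710 = 0.02380.
Specific discharge q = K · i = 21.50 × 0.02380 = 0.5118 m/day.

0.512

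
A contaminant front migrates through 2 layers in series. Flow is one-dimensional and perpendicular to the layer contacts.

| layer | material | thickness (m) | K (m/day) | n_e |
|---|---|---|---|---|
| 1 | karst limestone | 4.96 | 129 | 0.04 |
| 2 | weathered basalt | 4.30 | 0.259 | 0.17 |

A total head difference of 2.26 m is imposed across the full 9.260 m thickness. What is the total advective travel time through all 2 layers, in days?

6.84

With flow normal to the layers, continuity requires the same specific discharge q through every layer.
Σ(b_i/K_i) = 4.96/129 + 4.30/0.259 = 16.64 d.
q = Δh / Σ(b_i/K_i) = 2.26 / 16.64 = 0.1358 m/day.
In each layer the seepage velocity is v_i = q/n_i, so the layer transit time is t_i = b_i·n_i / q:
  layer 1 (karst limestone): t_1 = 4.96 × 0.04 / 0.1358 = 1.461 d
  layer 2 (weathered basalt): t_2 = 4.30 × 0.17 / 0.1358 = 5.382 d
Total t = Σ t_i = 6.843 days.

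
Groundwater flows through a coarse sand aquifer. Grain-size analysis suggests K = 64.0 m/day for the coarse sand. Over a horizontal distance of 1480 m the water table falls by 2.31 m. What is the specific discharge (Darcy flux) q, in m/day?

0.0999

Hydraulic gradient i = Δh / L = 2.31 / 1480 = 0.001561.
Specific discharge q = K · i = 64.00 × 0.001561 = 0.09989 m/day.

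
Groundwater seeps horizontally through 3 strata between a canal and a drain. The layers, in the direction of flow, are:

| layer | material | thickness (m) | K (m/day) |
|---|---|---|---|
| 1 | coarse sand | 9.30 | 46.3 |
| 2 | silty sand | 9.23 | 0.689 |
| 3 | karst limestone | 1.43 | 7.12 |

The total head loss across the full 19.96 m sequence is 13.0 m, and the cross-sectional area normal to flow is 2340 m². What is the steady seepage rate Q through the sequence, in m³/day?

Flow is perpendicular to layering, so the layers act in series and the equivalent K is the thickness-weighted harmonic mean.
Total thickness L = 9.30 + 9.23 + 1.43 = 19.96 m.
Σ(b_i/K_i) = 9.30/46.3 + 9.23/0.689 + 1.43/7.12 = 13.80 d.
K_eq = L / Σ(b_i/K_i) = 19.96 / 13.80 = 1.447 m/day.
Q = K_eq · A · (Δh/L) = 1.447 × 2340 × (13.0/19.96) = 2205 m³/day.

2200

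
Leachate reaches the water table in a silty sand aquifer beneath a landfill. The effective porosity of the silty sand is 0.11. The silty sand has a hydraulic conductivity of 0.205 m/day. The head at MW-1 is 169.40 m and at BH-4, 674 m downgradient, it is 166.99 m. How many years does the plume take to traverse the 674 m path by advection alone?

Hydraulic gradient i = (169.40 − 166.99) / 674 = 2.41 / 674 = 0.003576.
Darcy flux q = K · i = 0.2050 × 0.003576 = 0.0007330 m/day.
Seepage velocity v = q / n_e = 0.0007330 / 0.11 = 0.006664 m/day.
Travel time t = L / v = 674 / 0.006664 = 1.011e+05 days = 276.9 years.

277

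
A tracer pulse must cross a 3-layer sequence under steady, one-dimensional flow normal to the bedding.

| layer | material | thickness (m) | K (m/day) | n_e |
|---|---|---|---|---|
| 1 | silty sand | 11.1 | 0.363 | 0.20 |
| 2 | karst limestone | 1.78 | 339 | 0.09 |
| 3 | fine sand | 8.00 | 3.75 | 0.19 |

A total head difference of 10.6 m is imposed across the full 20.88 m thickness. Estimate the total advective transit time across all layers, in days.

With flow normal to the layers, continuity requires the same specific discharge q through every layer.
Σ(b_i/K_i) = 11.1/0.363 + 1.78/339 + 8.00/3.75 = 32.72 d.
q = Δh / Σ(b_i/K_i) = 10.6 / 32.72 = 0.3240 m/day.
In each layer the seepage velocity is v_i = q/n_i, so the layer transit time is t_i = b_i·n_i / q:
  layer 1 (silty sand): t_1 = 11.1 × 0.20 / 0.3240 = 6.852 d
  layer 2 (karst limestone): t_2 = 1.78 × 0.09 / 0.3240 = 0.4945 d
  layer 3 (fine sand): t_3 = 8.00 × 0.19 / 0.3240 = 4.692 d
Total t = Σ t_i = 12.04 days.

12.0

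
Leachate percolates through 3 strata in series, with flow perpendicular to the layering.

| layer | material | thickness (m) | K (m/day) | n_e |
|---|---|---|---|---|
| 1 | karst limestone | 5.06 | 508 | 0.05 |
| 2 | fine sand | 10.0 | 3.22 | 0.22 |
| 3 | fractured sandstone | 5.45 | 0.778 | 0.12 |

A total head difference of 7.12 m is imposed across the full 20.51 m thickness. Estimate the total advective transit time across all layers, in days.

With flow normal to the layers, continuity requires the same specific discharge q through every layer.
Σ(b_i/K_i) = 5.06/508 + 10.0/3.22 + 5.45/0.778 = 10.12 d.
q = Δh / Σ(b_i/K_i) = 7.12 / 10.12 = 0.7035 m/day.
In each layer the seepage velocity is v_i = q/n_i, so the layer transit time is t_i = b_i·n_i / q:
  layer 1 (karst limestone): t_1 = 5.06 × 0.05 / 0.7035 = 0.3596 d
  layer 2 (fine sand): t_2 = 10.0 × 0.22 / 0.7035 = 3.127 d
  layer 3 (fractured sandstone): t_3 = 5.45 × 0.12 / 0.7035 = 0.9296 d
Total t = Σ t_i = 4.416 days.

4.42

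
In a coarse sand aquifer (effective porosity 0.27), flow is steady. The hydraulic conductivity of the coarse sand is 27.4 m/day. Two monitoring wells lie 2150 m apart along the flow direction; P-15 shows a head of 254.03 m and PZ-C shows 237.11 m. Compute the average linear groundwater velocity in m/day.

Hydraulic gradient i = (254.03 − 237.11) / 2150 = 16.92 / 2150 = 0.007870.
Darcy flux q = K · i = 27.40 × 0.007870 = 0.2156 m/day.
Seepage velocity v = q / n_e = 0.2156 / 0.27 = 0.7986 m/day.

0.799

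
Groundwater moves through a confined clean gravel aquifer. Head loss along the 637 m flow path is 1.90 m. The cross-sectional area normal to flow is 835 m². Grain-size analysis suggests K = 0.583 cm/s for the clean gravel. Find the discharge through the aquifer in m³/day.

1250

Convert K: 0.583 cm/s × 864 = 503.7 m/day.
Hydraulic gradient i = Δh / L = 1.90 / 637 = 0.002983.
Darcy's law: Q = K · A · i = 503.7 × 835.0 × 0.002983 = 1255 m³/day.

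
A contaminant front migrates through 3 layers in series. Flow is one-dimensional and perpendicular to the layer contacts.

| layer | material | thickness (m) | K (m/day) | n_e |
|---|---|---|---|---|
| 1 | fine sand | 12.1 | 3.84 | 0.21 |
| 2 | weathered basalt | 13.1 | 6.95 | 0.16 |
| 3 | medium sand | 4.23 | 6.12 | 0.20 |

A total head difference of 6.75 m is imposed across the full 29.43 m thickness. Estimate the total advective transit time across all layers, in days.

4.65

With flow normal to the layers, continuity requires the same specific discharge q through every layer.
Σ(b_i/K_i) = 12.1/3.84 + 13.1/6.95 + 4.23/6.12 = 5.727 d.
q = Δh / Σ(b_i/K_i) = 6.75 / 5.727 = 1.179 m/day.
In each layer the seepage velocity is v_i = q/n_i, so the layer transit time is t_i = b_i·n_i / q:
  layer 1 (fine sand): t_1 = 12.1 × 0.21 / 1.179 = 2.156 d
  layer 2 (weathered basalt): t_2 = 13.1 × 0.16 / 1.179 = 1.778 d
  layer 3 (medium sand): t_3 = 4.23 × 0.20 / 1.179 = 0.7178 d
Total t = Σ t_i = 4.652 days.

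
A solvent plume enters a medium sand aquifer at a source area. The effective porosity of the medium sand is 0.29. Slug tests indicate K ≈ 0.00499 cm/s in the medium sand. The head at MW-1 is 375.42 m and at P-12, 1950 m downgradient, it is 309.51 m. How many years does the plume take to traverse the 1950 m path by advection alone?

Convert K: 0.00499 cm/s × 864 = 4.311 m/day.
Hydraulic gradient i = (375.42 − 309.51) / 1950 = 65.91 / 1950 = 0.03380.
Darcy flux q = K · i = 4.311 × 0.03380 = 0.1457 m/day.
Seepage velocity v = q / n_e = 0.1457 / 0.29 = 0.5025 m/day.
Travel time t = L / v = 1950 / 0.5025 = 3881 days = 10.62 years.

10.6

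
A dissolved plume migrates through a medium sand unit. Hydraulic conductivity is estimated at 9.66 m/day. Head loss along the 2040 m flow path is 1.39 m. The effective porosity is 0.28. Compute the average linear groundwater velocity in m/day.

0.0235

Hydraulic gradient i = Δh / L = 1.39 / 2040 = 0.0006814.
Darcy flux q = K · i = 9.660 × 0.0006814 = 0.006582 m/day.
Seepage velocity v = q / n_e = 0.006582 / 0.28 = 0.02351 m/day.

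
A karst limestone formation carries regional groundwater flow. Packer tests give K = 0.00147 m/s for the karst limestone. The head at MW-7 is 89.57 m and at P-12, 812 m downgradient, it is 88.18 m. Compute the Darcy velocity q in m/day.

Convert K: 0.00147 m/s × 86400 = 127.0 m/day.
Hydraulic gradient i = (89.57 − 88.18) / 812 = 1.39 / 812 = 0.001712.
Specific discharge q = K · i = 127.0 × 0.001712 = 0.2174 m/day.

0.217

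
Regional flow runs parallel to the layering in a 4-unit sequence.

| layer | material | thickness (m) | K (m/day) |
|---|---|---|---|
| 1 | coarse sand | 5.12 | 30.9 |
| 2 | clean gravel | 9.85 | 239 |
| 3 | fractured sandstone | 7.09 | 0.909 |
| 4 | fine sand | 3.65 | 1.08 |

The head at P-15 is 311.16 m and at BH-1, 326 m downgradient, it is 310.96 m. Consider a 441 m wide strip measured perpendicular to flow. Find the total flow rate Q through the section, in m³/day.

Flow is parallel to layering, so each bed carries its own Darcy discharge and the transmissivities add.
Σ(K_i·b_i) = 30.9×5.12 + 239×9.85 + 0.909×7.09 + 1.08×3.65 = 2523 m²/day.
Hydraulic gradient i = (311.16 − 310.96) / 326 = 0.2 / 326 = 0.0006135.
Q = Σ(K_i·b_i) · W · i = 2523 × 441 × 0.0006135 = 682.5 m³/day.

683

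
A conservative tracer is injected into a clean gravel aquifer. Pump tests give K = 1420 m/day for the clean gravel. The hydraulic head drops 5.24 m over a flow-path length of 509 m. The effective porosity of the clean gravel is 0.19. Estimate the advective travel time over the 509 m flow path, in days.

Hydraulic gradient i = Δh / L = 5.24 / 509 = 0.01029.
Darcy flux q = K · i = 1420 × 0.01029 = 14.62 m/day.
Seepage velocity v = q / n_e = 14.62 / 0.19 = 76.94 m/day.
Travel time t = L / v = 509 / 76.94 = 6.616 days.

6.62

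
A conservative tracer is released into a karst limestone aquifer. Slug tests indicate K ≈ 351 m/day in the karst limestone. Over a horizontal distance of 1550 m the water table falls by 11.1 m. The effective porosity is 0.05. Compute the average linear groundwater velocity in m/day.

50.3

Hydraulic gradient i = Δh / L = 11.1 / 1550 = 0.007161.
Darcy flux q = K · i = 351.0 × 0.007161 = 2.514 m/day.
Seepage velocity v = q / n_e = 2.514 / 0.05 = 50.27 m/day.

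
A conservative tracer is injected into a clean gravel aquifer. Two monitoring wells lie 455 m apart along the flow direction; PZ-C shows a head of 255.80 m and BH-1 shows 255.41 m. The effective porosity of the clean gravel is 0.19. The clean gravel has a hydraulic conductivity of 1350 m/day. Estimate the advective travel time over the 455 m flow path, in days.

Hydraulic gradient i = (255.80 − 255.41) / 455 = 0.39 / 455 = 0.0008571.
Darcy flux q = K · i = 1350 × 0.0008571 = 1.157 m/day.
Seepage velocity v = q / n_e = 1.157 / 0.19 = 6.090 m/day.
Travel time t = L / v = 455 / 6.090 = 74.71 days.

74.7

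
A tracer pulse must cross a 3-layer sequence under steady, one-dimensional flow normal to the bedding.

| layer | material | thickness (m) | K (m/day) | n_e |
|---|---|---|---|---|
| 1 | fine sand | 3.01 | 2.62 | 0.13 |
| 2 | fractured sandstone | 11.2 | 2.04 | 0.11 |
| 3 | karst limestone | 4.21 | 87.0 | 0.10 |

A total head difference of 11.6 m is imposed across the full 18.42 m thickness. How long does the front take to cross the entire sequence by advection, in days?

With flow normal to the layers, continuity requires the same specific discharge q through every layer.
Σ(b_i/K_i) = 3.01/2.62 + 11.2/2.04 + 4.21/87.0 = 6.687 d.
q = Δh / Σ(b_i/K_i) = 11.6 / 6.687 = 1.735 m/day.
In each layer the seepage velocity is v_i = q/n_i, so the layer transit time is t_i = b_i·n_i / q:
  layer 1 (fine sand): t_1 = 3.01 × 0.13 / 1.735 = 0.2256 d
  layer 2 (fractured sandstone): t_2 = 11.2 × 0.11 / 1.735 = 0.7103 d
  layer 3 (karst limestone): t_3 = 4.21 × 0.10 / 1.735 = 0.2427 d
Total t = Σ t_i = 1.179 days.

1.18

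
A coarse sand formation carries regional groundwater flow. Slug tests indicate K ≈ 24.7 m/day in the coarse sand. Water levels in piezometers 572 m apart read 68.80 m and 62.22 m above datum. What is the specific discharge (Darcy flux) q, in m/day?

0.284

Hydraulic gradient i = (68.80 − 62.22) / 572 = 6.58 / 572 = 0.01150.
Specific discharge q = K · i = 24.70 × 0.01150 = 0.2841 m/day.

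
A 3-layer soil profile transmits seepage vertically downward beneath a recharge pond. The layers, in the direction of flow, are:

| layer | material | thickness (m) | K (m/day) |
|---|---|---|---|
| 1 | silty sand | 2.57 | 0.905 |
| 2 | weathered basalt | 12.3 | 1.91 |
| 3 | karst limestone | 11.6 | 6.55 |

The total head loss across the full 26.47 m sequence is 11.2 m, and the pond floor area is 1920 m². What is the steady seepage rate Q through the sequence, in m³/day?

Flow is perpendicular to layering, so the layers act in series and the equivalent K is the thickness-weighted harmonic mean.
Total thickness L = 2.57 + 12.3 + 11.6 = 26.47 m.
Σ(b_i/K_i) = 2.57/0.905 + 12.3/1.91 + 11.6/6.55 = 11.05 d.
K_eq = L / Σ(b_i/K_i) = 26.47 / 11.05 = 2.395 m/day.
Q = K_eq · A · (Δh/L) = 2.395 × 1920 × (11.2/26.47) = 1946 m³/day.

1950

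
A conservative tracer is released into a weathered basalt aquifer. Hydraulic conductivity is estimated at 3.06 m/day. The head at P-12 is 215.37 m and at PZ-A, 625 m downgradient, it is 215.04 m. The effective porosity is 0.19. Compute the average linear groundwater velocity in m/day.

0.00850

Hydraulic gradient i = (215.37 − 215.04) / 625 = 0.33 / 625 = 0.0005280.
Darcy flux q = K · i = 3.060 × 0.0005280 = 0.001616 m/day.
Seepage velocity v = q / n_e = 0.001616 / 0.19 = 0.008504 m/day.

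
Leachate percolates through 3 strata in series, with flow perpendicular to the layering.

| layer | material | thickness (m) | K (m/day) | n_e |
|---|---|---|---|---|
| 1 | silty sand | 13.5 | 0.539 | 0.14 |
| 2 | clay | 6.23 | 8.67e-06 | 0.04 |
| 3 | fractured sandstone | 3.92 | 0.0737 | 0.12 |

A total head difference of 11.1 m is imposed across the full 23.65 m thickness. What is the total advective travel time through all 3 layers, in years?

463

With flow normal to the layers, continuity requires the same specific discharge q through every layer.
Σ(b_i/K_i) = 13.5/0.539 + 6.23/8.67e-06 + 3.92/0.0737 = 7.186e+05 d.
q = Δh / Σ(b_i/K_i) = 11.1 / 7.186e+05 = 1.545e-05 m/day.
In each layer the seepage velocity is v_i = q/n_i, so the layer transit time is t_i = b_i·n_i / q:
  layer 1 (silty sand): t_1 = 13.5 × 0.14 / 1.545e-05 = 1.224e+05 d
  layer 2 (clay): t_2 = 6.23 × 0.04 / 1.545e-05 = 16134 d
  layer 3 (fractured sandstone): t_3 = 3.92 × 0.12 / 1.545e-05 = 30455 d
Total t = Σ t_i = 1.690e+05 days = 462.6 years.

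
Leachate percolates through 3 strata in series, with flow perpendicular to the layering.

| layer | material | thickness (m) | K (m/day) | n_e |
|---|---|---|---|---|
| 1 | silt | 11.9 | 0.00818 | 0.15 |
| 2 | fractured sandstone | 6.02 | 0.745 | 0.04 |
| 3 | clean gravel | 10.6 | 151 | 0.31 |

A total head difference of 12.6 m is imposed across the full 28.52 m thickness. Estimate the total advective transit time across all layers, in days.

With flow normal to the layers, continuity requires the same specific discharge q through every layer.
Σ(b_i/K_i) = 11.9/0.00818 + 6.02/0.745 + 10.6/151 = 1463 d.
q = Δh / Σ(b_i/K_i) = 12.6 / 1463 = 0.008613 m/day.
In each layer the seepage velocity is v_i = q/n_i, so the layer transit time is t_i = b_i·n_i / q:
  layer 1 (silt): t_1 = 11.9 × 0.15 / 0.008613 = 207.2 d
  layer 2 (fractured sandstone): t_2 = 6.02 × 0.04 / 0.008613 = 27.96 d
  layer 3 (clean gravel): t_3 = 10.6 × 0.31 / 0.008613 = 381.5 d
Total t = Σ t_i = 616.7 days.

617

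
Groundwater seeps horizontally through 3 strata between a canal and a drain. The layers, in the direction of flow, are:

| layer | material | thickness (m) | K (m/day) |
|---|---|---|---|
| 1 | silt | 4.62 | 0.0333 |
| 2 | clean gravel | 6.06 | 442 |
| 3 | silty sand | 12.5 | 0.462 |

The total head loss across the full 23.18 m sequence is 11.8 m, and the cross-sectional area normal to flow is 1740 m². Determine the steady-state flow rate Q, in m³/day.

124

Flow is perpendicular to layering, so the layers act in series and the equivalent K is the thickness-weighted harmonic mean.
Total thickness L = 4.62 + 6.06 + 12.5 = 23.18 m.
Σ(b_i/K_i) = 4.62/0.0333 + 6.06/442 + 12.5/0.462 = 165.8 d.
K_eq = L / Σ(b_i/K_i) = 23.18 / 165.8 = 0.1398 m/day.
Q = K_eq · A · (Δh/L) = 0.1398 × 1740 × (11.8/23.18) = 123.8 m³/day.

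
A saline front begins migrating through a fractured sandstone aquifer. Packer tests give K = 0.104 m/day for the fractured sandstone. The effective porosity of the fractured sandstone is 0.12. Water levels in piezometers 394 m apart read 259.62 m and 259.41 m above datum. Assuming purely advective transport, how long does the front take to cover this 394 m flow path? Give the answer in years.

2340

Hydraulic gradient i = (259.62 − 259.41) / 394 = 0.21 / 394 = 0.0005330.
Darcy flux q = K · i = 0.1040 × 0.0005330 = 5.543e-05 m/day.
Seepage velocity v = q / n_e = 5.543e-05 / 0.12 = 0.0004619 m/day.
Travel time t = L / v = 394 / 0.0004619 = 8.529e+05 days = 2335 years.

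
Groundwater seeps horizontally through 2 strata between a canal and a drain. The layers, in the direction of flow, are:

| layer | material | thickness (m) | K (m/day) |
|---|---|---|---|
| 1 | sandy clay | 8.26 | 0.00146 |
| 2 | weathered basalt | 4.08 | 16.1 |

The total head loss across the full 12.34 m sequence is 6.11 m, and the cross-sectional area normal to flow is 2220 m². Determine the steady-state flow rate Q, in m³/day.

2.40

Flow is perpendicular to layering, so the layers act in series and the equivalent K is the thickness-weighted harmonic mean.
Total thickness L = 8.26 + 4.08 = 12.34 m.
Σ(b_i/K_i) = 8.26/0.00146 + 4.08/16.1 = 5658 d.
K_eq = L / Σ(b_i/K_i) = 12.34 / 5658 = 0.002181 m/day.
Q = K_eq · A · (Δh/L) = 0.002181 × 2220 × (6.11/12.34) = 2.397 m³/day.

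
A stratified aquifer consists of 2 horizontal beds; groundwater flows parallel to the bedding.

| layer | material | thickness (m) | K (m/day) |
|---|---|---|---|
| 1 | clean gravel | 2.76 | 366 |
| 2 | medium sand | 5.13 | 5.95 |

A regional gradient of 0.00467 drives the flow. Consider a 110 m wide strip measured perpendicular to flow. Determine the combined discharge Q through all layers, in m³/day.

Flow is parallel to layering, so each bed carries its own Darcy discharge and the transmissivities add.
Σ(K_i·b_i) = 366×2.76 + 5.95×5.13 = 1041 m²/day.
Hydraulic gradient i = 0.00467.
Q = Σ(K_i·b_i) · W · i = 1041 × 110 × 0.004670 = 534.6 m³/day.

535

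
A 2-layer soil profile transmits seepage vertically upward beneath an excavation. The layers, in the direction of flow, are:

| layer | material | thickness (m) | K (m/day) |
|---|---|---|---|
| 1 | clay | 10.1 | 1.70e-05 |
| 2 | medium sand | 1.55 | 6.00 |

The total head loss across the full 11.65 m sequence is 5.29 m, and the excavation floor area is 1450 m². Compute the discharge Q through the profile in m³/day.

Flow is perpendicular to layering, so the layers act in series and the equivalent K is the thickness-weighted harmonic mean.
Total thickness L = 10.1 + 1.55 = 11.65 m.
Σ(b_i/K_i) = 10.1/1.70e-05 + 1.55/6.00 = 5.941e+05 d.
K_eq = L / Σ(b_i/K_i) = 11.65 / 5.941e+05 = 1.961e-05 m/day.
Q = K_eq · A · (Δh/L) = 1.961e-05 × 1450 × (5.29/11.65) = 0.01291 m³/day.

0.0129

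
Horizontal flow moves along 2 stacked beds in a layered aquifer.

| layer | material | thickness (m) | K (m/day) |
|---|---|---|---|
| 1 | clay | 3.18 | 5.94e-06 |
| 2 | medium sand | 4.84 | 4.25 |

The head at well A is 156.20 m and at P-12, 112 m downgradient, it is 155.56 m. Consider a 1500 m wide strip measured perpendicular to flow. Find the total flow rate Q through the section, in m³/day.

176

Flow is parallel to layering, so each bed carries its own Darcy discharge and the transmissivities add.
Σ(K_i·b_i) = 5.94e-06×3.18 + 4.25×4.84 = 20.57 m²/day.
Hydraulic gradient i = (156.20 − 155.56) / 112 = 0.64 / 112 = 0.005714.
Q = Σ(K_i·b_i) · W · i = 20.57 × 1500 × 0.005714 = 176.3 m³/day.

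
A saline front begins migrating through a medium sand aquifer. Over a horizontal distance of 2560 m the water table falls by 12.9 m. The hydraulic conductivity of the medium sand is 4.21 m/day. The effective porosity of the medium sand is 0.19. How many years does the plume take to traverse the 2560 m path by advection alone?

Hydraulic gradient i = Δh / L = 12.9 / 2560 = 0.005039.
Darcy flux q = K · i = 4.210 × 0.005039 = 0.02121 m/day.
Seepage velocity v = q / n_e = 0.02121 / 0.19 = 0.1117 m/day.
Travel time t = L / v = 2560 / 0.1117 = 22928 days = 62.77 years.

62.8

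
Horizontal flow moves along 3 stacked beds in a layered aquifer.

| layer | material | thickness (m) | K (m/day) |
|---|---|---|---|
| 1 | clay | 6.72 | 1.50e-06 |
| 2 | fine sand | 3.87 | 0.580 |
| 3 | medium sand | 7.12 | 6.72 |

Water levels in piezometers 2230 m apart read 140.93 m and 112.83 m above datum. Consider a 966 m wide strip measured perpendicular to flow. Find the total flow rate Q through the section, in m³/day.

Flow is parallel to layering, so each bed carries its own Darcy discharge and the transmissivities add.
Σ(K_i·b_i) = 1.50e-06×6.72 + 0.580×3.87 + 6.72×7.12 = 50.09 m²/day.
Hydraulic gradient i = (140.93 − 112.83) / 2230 = 28.1 / 2230 = 0.01260.
Q = Σ(K_i·b_i) · W · i = 50.09 × 966 × 0.01260 = 609.7 m³/day.

610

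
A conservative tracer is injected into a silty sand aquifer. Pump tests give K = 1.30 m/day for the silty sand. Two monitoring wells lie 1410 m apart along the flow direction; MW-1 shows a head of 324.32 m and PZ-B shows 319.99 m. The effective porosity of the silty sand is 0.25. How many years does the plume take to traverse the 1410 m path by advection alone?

Hydraulic gradient i = (324.32 − 319.99) / 1410 = 4.33 / 1410 = 0.003071.
Darcy flux q = K · i = 1.300 × 0.003071 = 0.003992 m/day.
Seepage velocity v = q / n_e = 0.003992 / 0.25 = 0.01597 m/day.
Travel time t = L / v = 1410 / 0.01597 = 88297 days = 241.7 years.

242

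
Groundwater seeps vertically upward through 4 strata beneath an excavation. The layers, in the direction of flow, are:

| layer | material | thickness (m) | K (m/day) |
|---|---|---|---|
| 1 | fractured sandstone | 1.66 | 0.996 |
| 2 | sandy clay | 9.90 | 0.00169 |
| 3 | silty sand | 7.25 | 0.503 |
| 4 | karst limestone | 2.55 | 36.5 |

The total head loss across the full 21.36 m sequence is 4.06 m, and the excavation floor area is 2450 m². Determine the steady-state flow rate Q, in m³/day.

Flow is perpendicular to layering, so the layers act in series and the equivalent K is the thickness-weighted harmonic mean.
Total thickness L = 1.66 + 9.90 + 7.25 + 2.55 = 21.36 m.
Σ(b_i/K_i) = 1.66/0.996 + 9.90/0.00169 + 7.25/0.503 + 2.55/36.5 = 5874 d.
K_eq = L / Σ(b_i/K_i) = 21.36 / 5874 = 0.003636 m/day.
Q = K_eq · A · (Δh/L) = 0.003636 × 2450 × (4.06/21.36) = 1.693 m³/day.

1.69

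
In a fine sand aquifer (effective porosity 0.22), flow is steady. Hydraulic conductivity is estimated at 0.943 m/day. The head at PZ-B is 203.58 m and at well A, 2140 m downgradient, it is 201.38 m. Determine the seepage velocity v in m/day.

Hydraulic gradient i = (203.58 − 201.38) / 2140 = 2.2 / 2140 = 0.001028.
Darcy flux q = K · i = 0.9430 × 0.001028 = 0.0009694 m/day.
Seepage velocity v = q / n_e = 0.0009694 / 0.22 = 0.004407 m/day.

0.00441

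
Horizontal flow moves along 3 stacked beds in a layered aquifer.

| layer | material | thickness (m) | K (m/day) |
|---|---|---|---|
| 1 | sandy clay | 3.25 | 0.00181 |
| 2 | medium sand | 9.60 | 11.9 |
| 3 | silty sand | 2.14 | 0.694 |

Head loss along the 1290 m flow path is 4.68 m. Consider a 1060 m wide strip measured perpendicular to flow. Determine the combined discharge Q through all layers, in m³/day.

445

Flow is parallel to layering, so each bed carries its own Darcy discharge and the transmissivities add.
Σ(K_i·b_i) = 0.00181×3.25 + 11.9×9.60 + 0.694×2.14 = 115.7 m²/day.
Hydraulic gradient i = Δh / L = 4.68 / 1290 = 0.003628.
Q = Σ(K_i·b_i) · W · i = 115.7 × 1060 × 0.003628 = 445.1 m³/day.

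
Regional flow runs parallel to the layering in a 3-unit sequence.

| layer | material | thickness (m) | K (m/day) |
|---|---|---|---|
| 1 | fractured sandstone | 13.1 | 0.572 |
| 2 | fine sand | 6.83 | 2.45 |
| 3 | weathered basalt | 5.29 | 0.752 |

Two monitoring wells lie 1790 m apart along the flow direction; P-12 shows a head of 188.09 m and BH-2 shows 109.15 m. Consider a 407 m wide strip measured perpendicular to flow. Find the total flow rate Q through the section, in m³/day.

Flow is parallel to layering, so each bed carries its own Darcy discharge and the transmissivities add.
Σ(K_i·b_i) = 0.572×13.1 + 2.45×6.83 + 0.752×5.29 = 28.20 m²/day.
Hydraulic gradient i = (188.09 − 109.15) / 1790 = 78.94 / 1790 = 0.04410.
Q = Σ(K_i·b_i) · W · i = 28.20 × 407 × 0.04410 = 506.2 m³/day.

506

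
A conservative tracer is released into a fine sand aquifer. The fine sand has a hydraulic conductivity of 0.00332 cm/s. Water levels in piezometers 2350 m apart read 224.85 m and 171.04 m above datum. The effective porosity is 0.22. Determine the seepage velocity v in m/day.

0.299

Convert K: 0.00332 cm/s × 864 = 2.868 m/day.
Hydraulic gradient i = (224.85 − 171.04) / 2350 = 53.81 / 2350 = 0.02290.
Darcy flux q = K · i = 2.868 × 0.02290 = 0.06568 m/day.
Seepage velocity v = q / n_e = 0.06568 / 0.22 = 0.2986 m/day.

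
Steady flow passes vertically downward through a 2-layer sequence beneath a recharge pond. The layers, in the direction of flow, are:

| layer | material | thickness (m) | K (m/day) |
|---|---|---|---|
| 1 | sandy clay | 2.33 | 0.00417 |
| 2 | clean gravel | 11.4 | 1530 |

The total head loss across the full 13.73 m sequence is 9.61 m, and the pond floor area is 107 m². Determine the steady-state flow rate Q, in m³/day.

1.84

Flow is perpendicular to layering, so the layers act in series and the equivalent K is the thickness-weighted harmonic mean.
Total thickness L = 2.33 + 11.4 = 13.73 m.
Σ(b_i/K_i) = 2.33/0.00417 + 11.4/1530 = 558.8 d.
K_eq = L / Σ(b_i/K_i) = 13.73 / 558.8 = 0.02457 m/day.
Q = K_eq · A · (Δh/L) = 0.02457 × 107 × (9.61/13.73) = 1.840 m³/day.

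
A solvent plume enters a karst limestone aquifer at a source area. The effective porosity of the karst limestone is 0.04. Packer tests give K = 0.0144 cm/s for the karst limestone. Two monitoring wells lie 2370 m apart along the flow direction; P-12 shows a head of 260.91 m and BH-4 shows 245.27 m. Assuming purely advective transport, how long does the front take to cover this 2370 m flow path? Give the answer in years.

Convert K: 0.0144 cm/s × 864 = 12.44 m/day.
Hydraulic gradient i = (260.91 − 245.27) / 2370 = 15.64 / 2370 = 0.006599.
Darcy flux q = K · i = 12.44 × 0.006599 = 0.08210 m/day.
Seepage velocity v = q / n_e = 0.08210 / 0.04 = 2.053 m/day.
Travel time t = L / v = 2370 / 2.053 = 1155 days = 3.161 years.

3.16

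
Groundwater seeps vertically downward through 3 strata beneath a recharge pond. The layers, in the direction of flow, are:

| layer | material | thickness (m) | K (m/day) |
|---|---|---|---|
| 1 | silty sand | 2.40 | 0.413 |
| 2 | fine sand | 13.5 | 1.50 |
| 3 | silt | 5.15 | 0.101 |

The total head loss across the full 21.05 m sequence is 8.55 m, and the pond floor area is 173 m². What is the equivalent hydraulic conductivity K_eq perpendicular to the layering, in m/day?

Flow is perpendicular to layering, so the layers act in series and the equivalent K is the thickness-weighted harmonic mean.
Total thickness L = 2.40 + 13.5 + 5.15 = 21.05 m.
Σ(b_i/K_i) = 2.40/0.413 + 13.5/1.50 + 5.15/0.101 = 65.80 d.
K_eq = L / Σ(b_i/K_i) = 21.05 / 65.80 = 0.3199 m/day.

0.320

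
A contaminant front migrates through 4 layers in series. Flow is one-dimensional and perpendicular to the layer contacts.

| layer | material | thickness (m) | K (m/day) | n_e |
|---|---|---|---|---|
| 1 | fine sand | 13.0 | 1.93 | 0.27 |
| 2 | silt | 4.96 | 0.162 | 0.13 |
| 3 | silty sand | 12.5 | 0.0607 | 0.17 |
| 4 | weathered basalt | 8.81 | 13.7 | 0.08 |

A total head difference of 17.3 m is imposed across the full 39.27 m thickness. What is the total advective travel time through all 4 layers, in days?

With flow normal to the layers, continuity requires the same specific discharge q through every layer.
Σ(b_i/K_i) = 13.0/1.93 + 4.96/0.162 + 12.5/0.0607 + 8.81/13.7 = 243.9 d.
q = Δh / Σ(b_i/K_i) = 17.3 / 243.9 = 0.07092 m/day.
In each layer the seepage velocity is v_i = q/n_i, so the layer transit time is t_i = b_i·n_i / q:
  layer 1 (fine sand): t_1 = 13.0 × 0.27 / 0.07092 = 49.49 d
  layer 2 (silt): t_2 = 4.96 × 0.13 / 0.07092 = 9.092 d
  layer 3 (silty sand): t_3 = 12.5 × 0.17 / 0.07092 = 29.96 d
  layer 4 (weathered basalt): t_4 = 8.81 × 0.08 / 0.07092 = 9.938 d
Total t = Σ t_i = 98.48 days.

98.5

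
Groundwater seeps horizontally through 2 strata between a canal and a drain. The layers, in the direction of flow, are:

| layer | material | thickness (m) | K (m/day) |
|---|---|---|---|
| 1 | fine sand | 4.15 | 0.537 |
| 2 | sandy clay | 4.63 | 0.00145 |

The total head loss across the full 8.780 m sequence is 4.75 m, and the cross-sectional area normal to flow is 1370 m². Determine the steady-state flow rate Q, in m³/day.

2.03

Flow is perpendicular to layering, so the layers act in series and the equivalent K is the thickness-weighted harmonic mean.
Total thickness L = 4.15 + 4.63 = 8.780 m.
Σ(b_i/K_i) = 4.15/0.537 + 4.63/0.00145 = 3201 d.
K_eq = L / Σ(b_i/K_i) = 8.780 / 3201 = 0.002743 m/day.
Q = K_eq · A · (Δh/L) = 0.002743 × 1370 × (4.75/8.780) = 2.033 m³/day.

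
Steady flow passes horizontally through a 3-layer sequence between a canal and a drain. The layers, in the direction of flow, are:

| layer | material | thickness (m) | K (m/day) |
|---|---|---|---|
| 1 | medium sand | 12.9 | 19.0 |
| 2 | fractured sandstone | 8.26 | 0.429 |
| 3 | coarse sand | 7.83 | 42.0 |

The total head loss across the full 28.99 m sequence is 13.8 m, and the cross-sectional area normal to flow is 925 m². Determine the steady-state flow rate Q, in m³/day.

634

Flow is perpendicular to layering, so the layers act in series and the equivalent K is the thickness-weighted harmonic mean.
Total thickness L = 12.9 + 8.26 + 7.83 = 28.99 m.
Σ(b_i/K_i) = 12.9/19.0 + 8.26/0.429 + 7.83/42.0 = 20.12 d.
K_eq = L / Σ(b_i/K_i) = 28.99 / 20.12 = 1.441 m/day.
Q = K_eq · A · (Δh/L) = 1.441 × 925 × (13.8/28.99) = 634.5 m³/day.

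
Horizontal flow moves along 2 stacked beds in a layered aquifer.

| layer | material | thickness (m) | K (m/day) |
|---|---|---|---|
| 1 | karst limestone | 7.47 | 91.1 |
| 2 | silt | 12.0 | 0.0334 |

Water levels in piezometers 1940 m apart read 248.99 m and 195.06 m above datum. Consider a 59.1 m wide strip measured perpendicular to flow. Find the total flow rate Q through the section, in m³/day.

Flow is parallel to layering, so each bed carries its own Darcy discharge and the transmissivities add.
Σ(K_i·b_i) = 91.1×7.47 + 0.0334×12.0 = 680.9 m²/day.
Hydraulic gradient i = (248.99 − 195.06) / 1940 = 53.93 / 1940 = 0.02780.
Q = Σ(K_i·b_i) · W · i = 680.9 × 59.1 × 0.02780 = 1119 m³/day.

1120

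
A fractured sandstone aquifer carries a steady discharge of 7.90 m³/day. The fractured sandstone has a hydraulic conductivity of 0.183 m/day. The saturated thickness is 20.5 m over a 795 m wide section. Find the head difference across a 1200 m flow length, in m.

Cross-sectional area A = 795 × 20.5 = 16298 m².
From Q = K·A·i, i = Q / (K·A) = 7.90 / (0.1830 × 16298) = 0.002649.
Head loss Δh = i · L = 0.002649 × 1200 = 3.179 m.

3.18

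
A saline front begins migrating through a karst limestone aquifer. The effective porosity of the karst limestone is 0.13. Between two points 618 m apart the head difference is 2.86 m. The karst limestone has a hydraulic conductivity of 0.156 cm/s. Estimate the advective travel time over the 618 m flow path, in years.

0.353

Convert K: 0.156 cm/s × 864 = 134.8 m/day.
Hydraulic gradient i = Δh / L = 2.86 / 618 = 0.004628.
Darcy flux q = K · i = 134.8 × 0.004628 = 0.6238 m/day.
Seepage velocity v = q / n_e = 0.6238 / 0.13 = 4.798 m/day.
Travel time t = L / v = 618 / 4.798 = 128.8 days = 0.3526 years.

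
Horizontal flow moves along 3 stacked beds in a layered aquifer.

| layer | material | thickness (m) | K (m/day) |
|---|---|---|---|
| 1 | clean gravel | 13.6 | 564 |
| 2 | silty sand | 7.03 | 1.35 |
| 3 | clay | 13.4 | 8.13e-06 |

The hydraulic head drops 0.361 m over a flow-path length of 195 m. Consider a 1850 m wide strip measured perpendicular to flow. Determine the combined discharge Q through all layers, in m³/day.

26300

Flow is parallel to layering, so each bed carries its own Darcy discharge and the transmissivities add.
Σ(K_i·b_i) = 564×13.6 + 1.35×7.03 + 8.13e-06×13.4 = 7680 m²/day.
Hydraulic gradient i = Δh / L = 0.361 / 195 = 0.001851.
Q = Σ(K_i·b_i) · W · i = 7680 × 1850 × 0.001851 = 26303 m³/day.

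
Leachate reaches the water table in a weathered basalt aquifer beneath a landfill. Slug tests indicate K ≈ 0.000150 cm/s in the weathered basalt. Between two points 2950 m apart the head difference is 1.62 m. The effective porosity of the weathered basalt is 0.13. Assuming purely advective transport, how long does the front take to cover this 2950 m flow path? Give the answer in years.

Convert K: 0.000150 cm/s × 864 = 0.1296 m/day.
Hydraulic gradient i = Δh / L = 1.62 / 2950 = 0.0005492.
Darcy flux q = K · i = 0.1296 × 0.0005492 = 7.117e-05 m/day.
Seepage velocity v = q / n_e = 7.117e-05 / 0.13 = 0.0005475 m/day.
Travel time t = L / v = 2950 / 0.0005475 = 5.388e+06 days = 14753 years.

14800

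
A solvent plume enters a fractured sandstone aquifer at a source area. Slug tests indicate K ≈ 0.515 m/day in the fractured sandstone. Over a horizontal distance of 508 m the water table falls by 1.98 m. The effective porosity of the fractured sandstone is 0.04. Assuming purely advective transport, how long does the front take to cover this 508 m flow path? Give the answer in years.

27.7

Hydraulic gradient i = Δh / L = 1.98 / 508 = 0.003898.
Darcy flux q = K · i = 0.5150 × 0.003898 = 0.002007 m/day.
Seepage velocity v = q / n_e = 0.002007 / 0.04 = 0.05018 m/day.
Travel time t = L / v = 508 / 0.05018 = 10123 days = 27.72 years.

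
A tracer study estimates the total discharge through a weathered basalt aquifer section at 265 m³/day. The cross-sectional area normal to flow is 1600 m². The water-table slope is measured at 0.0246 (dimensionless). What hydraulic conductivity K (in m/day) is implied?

6.73

Hydraulic gradient i = 0.0246.
From Q = K·A·i, K = Q / (A·i) = 265 / (1600 × 0.02460) = 6.733 m/day.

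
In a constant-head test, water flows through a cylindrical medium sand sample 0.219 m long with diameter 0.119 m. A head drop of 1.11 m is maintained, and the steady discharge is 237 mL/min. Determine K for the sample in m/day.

Cross-sectional area A = π·(d/2)² = π × (0.119/2)² = 0.01112 m².
Convert discharge: 237 mL/min = 3.950e-06 m³/s.
Darcy's law rearranged: K = Q·L / (A·Δh) = 3.950e-06 × 0.219 / (0.01112 × 1.11) = 7.007e-05 m/s = 6.054 m/day.

6.05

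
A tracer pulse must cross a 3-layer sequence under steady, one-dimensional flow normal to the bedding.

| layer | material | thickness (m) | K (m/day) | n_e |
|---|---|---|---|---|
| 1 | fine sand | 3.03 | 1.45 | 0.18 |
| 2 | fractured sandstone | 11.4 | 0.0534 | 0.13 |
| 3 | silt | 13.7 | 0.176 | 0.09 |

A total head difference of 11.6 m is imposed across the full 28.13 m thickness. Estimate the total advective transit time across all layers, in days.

With flow normal to the layers, continuity requires the same specific discharge q through every layer.
Σ(b_i/K_i) = 3.03/1.45 + 11.4/0.0534 + 13.7/0.176 = 293.4 d.
q = Δh / Σ(b_i/K_i) = 11.6 / 293.4 = 0.03953 m/day.
In each layer the seepage velocity is v_i = q/n_i, so the layer transit time is t_i = b_i·n_i / q:
  layer 1 (fine sand): t_1 = 3.03 × 0.18 / 0.03953 = 13.80 d
  layer 2 (fractured sandstone): t_2 = 11.4 × 0.13 / 0.03953 = 37.49 d
  layer 3 (silt): t_3 = 13.7 × 0.09 / 0.03953 = 31.19 d
Total t = Σ t_i = 82.47 days.

82.5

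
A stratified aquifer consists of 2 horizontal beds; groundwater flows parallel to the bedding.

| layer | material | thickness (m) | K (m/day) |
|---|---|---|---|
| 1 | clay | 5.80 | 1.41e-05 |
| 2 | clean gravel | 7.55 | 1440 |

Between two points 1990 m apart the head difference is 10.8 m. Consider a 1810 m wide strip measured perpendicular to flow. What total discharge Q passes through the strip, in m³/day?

107000

Flow is parallel to layering, so each bed carries its own Darcy discharge and the transmissivities add.
Σ(K_i·b_i) = 1.41e-05×5.80 + 1440×7.55 = 10872 m²/day.
Hydraulic gradient i = Δh / L = 10.8 / 1990 = 0.005427.
Q = Σ(K_i·b_i) · W · i = 10872 × 1810 × 0.005427 = 1.068e+05 m³/day.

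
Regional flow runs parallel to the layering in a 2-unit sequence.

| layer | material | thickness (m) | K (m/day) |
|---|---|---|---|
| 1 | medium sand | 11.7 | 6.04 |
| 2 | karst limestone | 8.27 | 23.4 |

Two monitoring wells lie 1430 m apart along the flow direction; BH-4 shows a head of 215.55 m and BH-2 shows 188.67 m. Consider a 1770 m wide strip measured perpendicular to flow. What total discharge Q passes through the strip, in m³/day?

Flow is parallel to layering, so each bed carries its own Darcy discharge and the transmissivities add.
Σ(K_i·b_i) = 6.04×11.7 + 23.4×8.27 = 264.2 m²/day.
Hydraulic gradient i = (215.55 − 188.67) / 1430 = 26.88 / 1430 = 0.01880.
Q = Σ(K_i·b_i) · W · i = 264.2 × 1770 × 0.01880 = 8790 m³/day.

8790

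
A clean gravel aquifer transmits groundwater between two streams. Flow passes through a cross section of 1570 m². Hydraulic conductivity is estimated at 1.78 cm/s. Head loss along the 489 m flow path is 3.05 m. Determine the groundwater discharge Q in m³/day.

Convert K: 1.78 cm/s × 864 = 1538 m/day.
Hydraulic gradient i = Δh / L = 3.05 / 489 = 0.006237.
Darcy's law: Q = K · A · i = 1538 × 1570 × 0.006237 = 15060 m³/day.

15100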